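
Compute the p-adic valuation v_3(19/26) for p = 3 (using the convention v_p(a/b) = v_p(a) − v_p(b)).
v_3(19/26) = 0

Factor powers of 3 from the numerator and denominator of the reduced fraction: 19 = 3^0 · 19 and 26 = 3^0 · 26. Apply v_p(a/b) = v_p(a) − v_p(b): v_3(19/26) = 0 − 0 = 0.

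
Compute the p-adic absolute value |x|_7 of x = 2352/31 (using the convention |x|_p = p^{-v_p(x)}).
|2352/31|_7 = 1/49

Step 1 — compute v_7(x) by factoring powers of 7 out of the numerator and denominator: v_7(2352/31) = 2. Step 2 — apply |x|_p = p^{-v_p(x)} = 7^{-2} = 1/49.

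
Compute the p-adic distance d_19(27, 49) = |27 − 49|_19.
d_19(27, 49) = 1

Step 1 — x − y = 27 − 49 = -22. Step 2 — v_19(-22) = 0 (factor: -22 = −(19^0 · 22); the sign does not affect v_p). Step 3 — |x − y|_19 = 19^{0} = 1.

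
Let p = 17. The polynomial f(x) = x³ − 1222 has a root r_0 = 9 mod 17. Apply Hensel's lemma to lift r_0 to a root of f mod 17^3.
r_2 = 2304 (mod 4913)

Hensel: r_{i+1} = r_i − f(r_i)/f′(r_i) mod 17^{i+2}, where f′(x) = 3x². Iterate:
  r_0 = 9 (mod 17)
  r_1 = 281 (mod 289)
  r_2 = 2304 (mod 4913)
Final: r = 2304 with f(r) ≡ 0 mod 17^3.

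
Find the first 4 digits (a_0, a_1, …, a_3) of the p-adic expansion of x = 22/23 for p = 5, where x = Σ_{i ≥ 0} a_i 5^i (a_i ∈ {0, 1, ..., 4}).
(a_0, …, a_3) = (4, 2, 1, 1)

v_5(22/23) = 0 (numerator and denominator both coprime to 5), so x ∈ ℤ_5^×. Compute digits iteratively via a_i = x_i mod 5, x_{i+1} = (x_i − a_i)/5, with x_0 = x:
  x_0 = 22/23;  a_0 = 4;  x_1 = (x_0 − 4)/5 = -14/23
  x_1 = -14/23;  a_1 = 2;  x_2 = (x_1 − 2)/5 = -12/23
  x_2 = -12/23;  a_2 = 1;  x_3 = (x_2 − 1)/5 = -7/23
  x_3 = -7/23;  a_3 = 1;  x_4 = (x_3 − 1)/5 = -6/23
Digits: (4, 2, 1, 1).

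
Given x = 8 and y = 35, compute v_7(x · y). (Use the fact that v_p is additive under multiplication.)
v_7(280) = 1

v_p(x) = 0 (factor: 8 = 7^0 · 8); v_p(y) = 1 (factor: 35 = 7^1 · 5). Additivity: v_p(xy) = v_p(x) + v_p(y) = 0 + 1 = 1. (Direct check: xy = 280 = 7^1 · (40).)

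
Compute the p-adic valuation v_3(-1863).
v_3(-1863) = 4

v_3(n) is the largest exponent k such that 3^k divides n. Factor out: -1863 = -3^4 · 23. (Sign doesn't affect v_p.) So v_3(-1863) = 4.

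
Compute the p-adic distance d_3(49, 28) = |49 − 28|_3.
d_3(49, 28) = 1/3

Step 1 — x − y = 49 − 28 = 21. Step 2 — v_3(21) = 1 (factor: 21 = (3^1 · 7); the sign does not affect v_p). Step 3 — |x − y|_3 = 3^{-1} = 1/3.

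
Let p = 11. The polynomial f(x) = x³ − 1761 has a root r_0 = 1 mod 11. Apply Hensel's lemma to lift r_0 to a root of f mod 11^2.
r_1 = 23 (mod 121)

Hensel: r_{i+1} = r_i − f(r_i)/f′(r_i) mod 11^{i+2}, where f′(x) = 3x². Iterate:
  r_0 = 1 (mod 11)
  r_1 = 23 (mod 121)
Final: r = 23 with f(r) ≡ 0 mod 11^2.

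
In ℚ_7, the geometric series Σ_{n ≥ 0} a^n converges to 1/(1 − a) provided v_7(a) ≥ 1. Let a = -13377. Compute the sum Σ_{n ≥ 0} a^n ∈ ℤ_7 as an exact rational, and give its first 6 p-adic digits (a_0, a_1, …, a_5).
Σ a^n = 1/(1 − a) = 1/13378;  first 6 digits = (1, 0, 0, 3, 1, 6)

v_7(a) = 3 ≥ 1, so the series converges in ℤ_7 to 1/(1 − a) = 1/(1 − (-13377)) = 1/13378. Expand this rational in ℤ_7: compute digits iteratively via d_i = x_i mod 7, x_{i+1} = (x_i − d_i)/7. The first 6 digits are (1, 0, 0, 3, 1, 6).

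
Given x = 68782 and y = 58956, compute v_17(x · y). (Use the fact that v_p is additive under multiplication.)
v_17(4055111592) = 6

v_p(x) = 3 (factor: 68782 = 17^3 · 14); v_p(y) = 3 (factor: 58956 = 17^3 · 12). Additivity: v_p(xy) = v_p(x) + v_p(y) = 3 + 3 = 6. (Direct check: xy = 4055111592 = 17^6 · (168).)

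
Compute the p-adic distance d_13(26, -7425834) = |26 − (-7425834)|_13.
d_13(26, -7425834) = 1/371293

Step 1 — x − y = 26 − (-7425834) = 7425860. Step 2 — v_13(7425860) = 5 (factor: 7425860 = (13^5 · 20); the sign does not affect v_p). Step 3 — |x − y|_13 = 13^{-5} = 1/371293.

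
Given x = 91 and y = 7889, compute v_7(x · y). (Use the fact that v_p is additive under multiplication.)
v_7(717899) = 4

v_p(x) = 1 (factor: 91 = 7^1 · 13); v_p(y) = 3 (factor: 7889 = 7^3 · 23). Additivity: v_p(xy) = v_p(x) + v_p(y) = 1 + 3 = 4. (Direct check: xy = 717899 = 7^4 · (299).)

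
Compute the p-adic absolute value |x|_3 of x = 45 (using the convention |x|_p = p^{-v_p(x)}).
|45|_3 = 1/9

Step 1 — compute v_3(x) by factoring powers of 3 out of the numerator and denominator: v_3(45) = 2. Step 2 — apply |x|_p = p^{-v_p(x)} = 3^{-2} = 1/9.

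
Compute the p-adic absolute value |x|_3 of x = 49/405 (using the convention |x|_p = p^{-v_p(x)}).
|49/405|_3 = 81

Step 1 — compute v_3(x) by factoring powers of 3 out of the numerator and denominator: v_3(49/405) = -4. Step 2 — apply |x|_p = p^{-v_p(x)} = 3^{4} = 81.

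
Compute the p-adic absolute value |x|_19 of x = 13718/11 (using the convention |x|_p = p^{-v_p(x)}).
|13718/11|_19 = 1/6859

Step 1 — compute v_19(x) by factoring powers of 19 out of the numerator and denominator: v_19(13718/11) = 3. Step 2 — apply |x|_p = p^{-v_p(x)} = 19^{-3} = 1/6859.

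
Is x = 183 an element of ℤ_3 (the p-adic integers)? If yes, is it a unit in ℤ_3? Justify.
x ∈ ℤ_3 but not a unit; v_3(x) = 1 > 0

ℤ_3 = {x ∈ ℚ_3 : v_3(x) ≥ 0} and ℤ_3^× = {x ∈ ℤ_3 : v_3(x) = 0}. Here v_3(183) = v_3(num) − v_3(den) = 1; compare against these criteria.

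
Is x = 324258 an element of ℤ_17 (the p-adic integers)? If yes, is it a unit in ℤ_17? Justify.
x ∈ ℤ_17 but not a unit; v_17(x) = 3 > 0

ℤ_17 = {x ∈ ℚ_17 : v_17(x) ≥ 0} and ℤ_17^× = {x ∈ ℤ_17 : v_17(x) = 0}. Here v_17(324258) = v_17(num) − v_17(den) = 3; compare against these criteria.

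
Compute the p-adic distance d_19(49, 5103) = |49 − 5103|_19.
d_19(49, 5103) = 1/361

Step 1 — x − y = 49 − 5103 = -5054. Step 2 — v_19(-5054) = 2 (factor: -5054 = −(19^2 · 14); the sign does not affect v_p). Step 3 — |x − y|_19 = 19^{-2} = 1/361.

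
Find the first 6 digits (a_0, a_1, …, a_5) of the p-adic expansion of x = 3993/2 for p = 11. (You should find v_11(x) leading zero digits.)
(a_0, …, a_5) = (0, 0, 0, 7, 5, 5)

v_11(3993/2) = 3, so a_0 = ... = a_2 = 0. Factor out: x = 11^3 · u with u = 3/2 a unit in ℤ_11. Expand u iteratively via a_{v+i} = u_i mod 11, u_{i+1} = (u_i − a_{v+i})/11:
  u_0 = 3/2;  a_3 = 7;  u_1 = (u_0 − 7)/11 = -1/2
  u_1 = -1/2;  a_4 = 5;  u_2 = (u_1 − 5)/11 = -1/2
  u_2 = -1/2;  a_5 = 5;  u_3 = (u_2 − 5)/11 = -1/2
Digits: (0, 0, 0, 7, 5, 5).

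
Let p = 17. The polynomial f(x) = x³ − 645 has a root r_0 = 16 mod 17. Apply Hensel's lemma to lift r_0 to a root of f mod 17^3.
r_2 = 1274 (mod 4913)

Hensel: r_{i+1} = r_i − f(r_i)/f′(r_i) mod 17^{i+2}, where f′(x) = 3x². Iterate:
  r_0 = 16 (mod 17)
  r_1 = 118 (mod 289)
  r_2 = 1274 (mod 4913)
Final: r = 1274 with f(r) ≡ 0 mod 17^3.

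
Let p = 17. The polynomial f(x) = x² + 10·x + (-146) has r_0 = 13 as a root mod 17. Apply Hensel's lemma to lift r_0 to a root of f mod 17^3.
r_2 = 3838 (mod 4913)

Hensel: r_{i+1} = r_i − f(r_i)·(f′(r_i))^{-1} mod 17^{i+2}, f′(x) = 2x + 10. Iterate:
  r_0 = 13 (mod 17)
  r_1 = 81 (mod 289)
  r_2 = 3838 (mod 4913)
Final: r = 3838 satisfies f(r) ≡ 0 mod 17^3.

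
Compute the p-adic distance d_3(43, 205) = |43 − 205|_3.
d_3(43, 205) = 1/81

Step 1 — x − y = 43 − 205 = -162. Step 2 — v_3(-162) = 4 (factor: -162 = −(3^4 · 2); the sign does not affect v_p). Step 3 — |x − y|_3 = 3^{-4} = 1/81.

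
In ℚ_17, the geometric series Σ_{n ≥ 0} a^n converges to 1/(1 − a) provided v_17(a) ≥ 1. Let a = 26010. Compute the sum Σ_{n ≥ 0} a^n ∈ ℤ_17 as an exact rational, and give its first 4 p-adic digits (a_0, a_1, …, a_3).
Σ a^n = 1/(1 − a) = -1/26009;  first 4 digits = (1, 0, 5, 5)

v_17(a) = 2 ≥ 1, so the series converges in ℤ_17 to 1/(1 − a) = 1/(1 − 26010) = -1/26009. Expand this rational in ℤ_17: compute digits iteratively via d_i = x_i mod 17, x_{i+1} = (x_i − d_i)/17. The first 4 digits are (1, 0, 5, 5).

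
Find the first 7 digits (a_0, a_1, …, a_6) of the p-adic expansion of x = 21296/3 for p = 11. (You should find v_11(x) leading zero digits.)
(a_0, …, a_6) = (0, 0, 0, 9, 7, 3, 7)

v_11(21296/3) = 3, so a_0 = ... = a_2 = 0. Factor out: x = 11^3 · u with u = 16/3 a unit in ℤ_11. Expand u iteratively via a_{v+i} = u_i mod 11, u_{i+1} = (u_i − a_{v+i})/11:
  u_0 = 16/3;  a_3 = 9;  u_1 = (u_0 − 9)/11 = -1/3
  u_1 = -1/3;  a_4 = 7;  u_2 = (u_1 − 7)/11 = -2/3
  u_2 = -2/3;  a_5 = 3;  u_3 = (u_2 − 3)/11 = -1/3
  u_3 = -1/3;  a_6 = 7;  u_4 = (u_3 − 7)/11 = -2/3
Digits: (0, 0, 0, 9, 7, 3, 7).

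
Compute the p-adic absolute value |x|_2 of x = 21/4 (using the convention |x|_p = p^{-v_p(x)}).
|21/4|_2 = 4

Step 1 — compute v_2(x) by factoring powers of 2 out of the numerator and denominator: v_2(21/4) = -2. Step 2 — apply |x|_p = p^{-v_p(x)} = 2^{2} = 4.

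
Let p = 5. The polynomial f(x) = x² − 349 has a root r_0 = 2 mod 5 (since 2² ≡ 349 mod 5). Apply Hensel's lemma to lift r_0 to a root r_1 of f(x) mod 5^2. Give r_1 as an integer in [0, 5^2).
r_1 = 7 (mod 25)

Hensel's recurrence: r_{i+1} = r_i − f(r_i)·(f′(r_i))^{-1} mod 5^{i+2}, with f′(x) = 2x. Iterate:
  r_0 = 2 (mod 5)
  r_1 = 7 (mod 25)
Final: r_1 = 7, and one checks f(r_1) ≡ 0 mod 5^2.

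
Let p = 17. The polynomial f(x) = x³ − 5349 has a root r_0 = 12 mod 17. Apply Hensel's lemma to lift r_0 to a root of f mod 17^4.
r_3 = 40948 (mod 83521)

Hensel: r_{i+1} = r_i − f(r_i)/f′(r_i) mod 17^{i+2}, where f′(x) = 3x². Iterate:
  r_0 = 12 (mod 17)
  r_1 = 199 (mod 289)
  r_2 = 1644 (mod 4913)
  r_3 = 40948 (mod 83521)
Final: r = 40948 with f(r) ≡ 0 mod 17^4.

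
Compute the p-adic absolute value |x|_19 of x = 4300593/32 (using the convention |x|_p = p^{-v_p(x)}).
|4300593/32|_19 = 1/130321

Step 1 — compute v_19(x) by factoring powers of 19 out of the numerator and denominator: v_19(4300593/32) = 4. Step 2 — apply |x|_p = p^{-v_p(x)} = 19^{-4} = 1/130321.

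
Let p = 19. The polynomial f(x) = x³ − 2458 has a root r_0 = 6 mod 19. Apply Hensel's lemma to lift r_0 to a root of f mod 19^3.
r_2 = 6732 (mod 6859)

Hensel: r_{i+1} = r_i − f(r_i)/f′(r_i) mod 19^{i+2}, where f′(x) = 3x². Iterate:
  r_0 = 6 (mod 19)
  r_1 = 234 (mod 361)
  r_2 = 6732 (mod 6859)
Final: r = 6732 with f(r) ≡ 0 mod 19^3.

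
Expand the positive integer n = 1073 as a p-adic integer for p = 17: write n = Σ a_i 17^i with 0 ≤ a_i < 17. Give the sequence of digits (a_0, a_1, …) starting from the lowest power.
(a_0, a_1, …) = (2, 12, 3)

Repeated division by 17 gives the digits low-to-high: 1073 = 2 + 12·17^1 + 3·17^2. Digit sequence: (2, 12, 3).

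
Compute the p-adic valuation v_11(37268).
v_11(37268) = 3

v_11(n) is the largest exponent k such that 11^k divides n. Factor out: 37268 = 11^3 · 28. (Sign doesn't affect v_p.) So v_11(37268) = 3.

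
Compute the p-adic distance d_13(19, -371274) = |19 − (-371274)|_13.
d_13(19, -371274) = 1/371293

Step 1 — x − y = 19 − (-371274) = 371293. Step 2 — v_13(371293) = 5 (factor: 371293 = (13^5 · 1); the sign does not affect v_p). Step 3 — |x − y|_13 = 13^{-5} = 1/371293.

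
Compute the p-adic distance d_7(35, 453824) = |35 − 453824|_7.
d_7(35, 453824) = 1/16807

Step 1 — x − y = 35 − 453824 = -453789. Step 2 — v_7(-453789) = 5 (factor: -453789 = −(7^5 · 27); the sign does not affect v_p). Step 3 — |x − y|_7 = 7^{-5} = 1/16807.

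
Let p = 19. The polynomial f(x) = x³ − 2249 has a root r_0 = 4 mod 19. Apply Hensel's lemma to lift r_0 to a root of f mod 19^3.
r_2 = 403 (mod 6859)

Hensel: r_{i+1} = r_i − f(r_i)/f′(r_i) mod 19^{i+2}, where f′(x) = 3x². Iterate:
  r_0 = 4 (mod 19)
  r_1 = 42 (mod 361)
  r_2 = 403 (mod 6859)
Final: r = 403 with f(r) ≡ 0 mod 19^3.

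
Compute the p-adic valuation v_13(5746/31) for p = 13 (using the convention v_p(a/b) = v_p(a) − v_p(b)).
v_13(5746/31) = 2

Factor powers of 13 from the numerator and denominator of the reduced fraction: 5746 = 13^2 · 34 and 31 = 13^0 · 31. Apply v_p(a/b) = v_p(a) − v_p(b): v_13(5746/31) = 2 − 0 = 2.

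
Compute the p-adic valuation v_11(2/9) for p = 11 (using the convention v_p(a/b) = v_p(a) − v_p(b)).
v_11(2/9) = 0

Factor powers of 11 from the numerator and denominator of the reduced fraction: 2 = 11^0 · 2 and 9 = 11^0 · 9. Apply v_p(a/b) = v_p(a) − v_p(b): v_11(2/9) = 0 − 0 = 0.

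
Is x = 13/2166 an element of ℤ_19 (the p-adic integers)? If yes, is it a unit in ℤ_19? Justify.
x ∉ ℤ_19 (v_19(x) = -2 < 0)

ℤ_19 = {x ∈ ℚ_19 : v_19(x) ≥ 0} and ℤ_19^× = {x ∈ ℤ_19 : v_19(x) = 0}. Here v_19(13/2166) = v_19(num) − v_19(den) = -2; compare against these criteria.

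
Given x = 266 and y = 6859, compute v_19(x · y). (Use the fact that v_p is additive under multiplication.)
v_19(1824494) = 4

v_p(x) = 1 (factor: 266 = 19^1 · 14); v_p(y) = 3 (factor: 6859 = 19^3 · 1). Additivity: v_p(xy) = v_p(x) + v_p(y) = 1 + 3 = 4. (Direct check: xy = 1824494 = 19^4 · (14).)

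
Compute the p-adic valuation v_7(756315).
v_7(756315) = 5

v_7(n) is the largest exponent k such that 7^k divides n. Factor out: 756315 = 7^5 · 45. (Sign doesn't affect v_p.) So v_7(756315) = 5.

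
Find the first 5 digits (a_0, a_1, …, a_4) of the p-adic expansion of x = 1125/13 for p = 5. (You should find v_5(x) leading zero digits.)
(a_0, …, a_4) = (0, 0, 0, 3, 3)

v_5(1125/13) = 3, so a_0 = ... = a_2 = 0. Factor out: x = 5^3 · u with u = 9/13 a unit in ℤ_5. Expand u iteratively via a_{v+i} = u_i mod 5, u_{i+1} = (u_i − a_{v+i})/5:
  u_0 = 9/13;  a_3 = 3;  u_1 = (u_0 − 3)/5 = -6/13
  u_1 = -6/13;  a_4 = 3;  u_2 = (u_1 − 3)/5 = -9/13
Digits: (0, 0, 0, 3, 3).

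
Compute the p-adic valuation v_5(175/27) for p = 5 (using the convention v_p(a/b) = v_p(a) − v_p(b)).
v_5(175/27) = 2

Factor powers of 5 from the numerator and denominator of the reduced fraction: 175 = 5^2 · 7 and 27 = 5^0 · 27. Apply v_p(a/b) = v_p(a) − v_p(b): v_5(175/27) = 2 − 0 = 2.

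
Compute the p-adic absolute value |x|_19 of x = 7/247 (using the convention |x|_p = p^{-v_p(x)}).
|7/247|_19 = 19

Step 1 — compute v_19(x) by factoring powers of 19 out of the numerator and denominator: v_19(7/247) = -1. Step 2 — apply |x|_p = p^{-v_p(x)} = 19^{1} = 19.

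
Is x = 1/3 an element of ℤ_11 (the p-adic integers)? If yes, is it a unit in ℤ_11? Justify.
x ∈ ℤ_11^× (unit); v_11(x) = 0

ℤ_11 = {x ∈ ℚ_11 : v_11(x) ≥ 0} and ℤ_11^× = {x ∈ ℤ_11 : v_11(x) = 0}. Here v_11(1/3) = v_11(num) − v_11(den) = 0; compare against these criteria.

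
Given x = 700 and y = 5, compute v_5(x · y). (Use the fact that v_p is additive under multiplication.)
v_5(3500) = 3

v_p(x) = 2 (factor: 700 = 5^2 · 28); v_p(y) = 1 (factor: 5 = 5^1 · 1). Additivity: v_p(xy) = v_p(x) + v_p(y) = 2 + 1 = 3. (Direct check: xy = 3500 = 5^3 · (28).)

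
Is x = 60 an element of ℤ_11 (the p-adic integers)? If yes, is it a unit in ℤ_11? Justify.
x ∈ ℤ_11^× (unit); v_11(x) = 0

ℤ_11 = {x ∈ ℚ_11 : v_11(x) ≥ 0} and ℤ_11^× = {x ∈ ℤ_11 : v_11(x) = 0}. Here v_11(60) = v_11(num) − v_11(den) = 0; compare against these criteria.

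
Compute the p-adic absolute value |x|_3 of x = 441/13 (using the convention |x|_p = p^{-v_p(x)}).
|441/13|_3 = 1/9

Step 1 — compute v_3(x) by factoring powers of 3 out of the numerator and denominator: v_3(441/13) = 2. Step 2 — apply |x|_p = p^{-v_p(x)} = 3^{-2} = 1/9.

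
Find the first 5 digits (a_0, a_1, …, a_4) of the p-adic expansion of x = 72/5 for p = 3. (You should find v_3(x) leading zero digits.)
(a_0, …, a_4) = (0, 0, 1, 2, 0)

v_3(72/5) = 2, so a_0 = ... = a_1 = 0. Factor out: x = 3^2 · u with u = 8/5 a unit in ℤ_3. Expand u iteratively via a_{v+i} = u_i mod 3, u_{i+1} = (u_i − a_{v+i})/3:
  u_0 = 8/5;  a_2 = 1;  u_1 = (u_0 − 1)/3 = 1/5
  u_1 = 1/5;  a_3 = 2;  u_2 = (u_1 − 2)/3 = -3/5
  u_2 = -3/5;  a_4 = 0;  u_3 = (u_2 − 0)/3 = -1/5
Digits: (0, 0, 1, 2, 0).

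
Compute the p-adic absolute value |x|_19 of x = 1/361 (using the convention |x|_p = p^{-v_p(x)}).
|1/361|_19 = 361

Step 1 — compute v_19(x) by factoring powers of 19 out of the numerator and denominator: v_19(1/361) = -2. Step 2 — apply |x|_p = p^{-v_p(x)} = 19^{2} = 361.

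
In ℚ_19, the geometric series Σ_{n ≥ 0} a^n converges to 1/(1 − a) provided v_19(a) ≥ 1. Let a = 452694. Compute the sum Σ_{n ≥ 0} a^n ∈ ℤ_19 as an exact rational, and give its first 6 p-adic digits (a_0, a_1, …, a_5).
Σ a^n = 1/(1 − a) = -1/452693;  first 6 digits = (1, 0, 0, 9, 3, 0)

v_19(a) = 3 ≥ 1, so the series converges in ℤ_19 to 1/(1 − a) = 1/(1 − 452694) = -1/452693. Expand this rational in ℤ_19: compute digits iteratively via d_i = x_i mod 19, x_{i+1} = (x_i − d_i)/19. The first 6 digits are (1, 0, 0, 9, 3, 0).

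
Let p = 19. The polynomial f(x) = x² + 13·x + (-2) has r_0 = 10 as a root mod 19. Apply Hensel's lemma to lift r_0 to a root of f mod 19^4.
r_3 = 74566 (mod 130321)

Hensel: r_{i+1} = r_i − f(r_i)·(f′(r_i))^{-1} mod 19^{i+2}, f′(x) = 2x + 13. Iterate:
  r_0 = 10 (mod 19)
  r_1 = 200 (mod 361)
  r_2 = 5976 (mod 6859)
  r_3 = 74566 (mod 130321)
Final: r = 74566 satisfies f(r) ≡ 0 mod 19^4.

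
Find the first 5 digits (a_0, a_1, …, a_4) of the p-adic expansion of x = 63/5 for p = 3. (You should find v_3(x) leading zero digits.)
(a_0, …, a_4) = (0, 0, 2, 1, 2)

v_3(63/5) = 2, so a_0 = ... = a_1 = 0. Factor out: x = 3^2 · u with u = 7/5 a unit in ℤ_3. Expand u iteratively via a_{v+i} = u_i mod 3, u_{i+1} = (u_i − a_{v+i})/3:
  u_0 = 7/5;  a_2 = 2;  u_1 = (u_0 − 2)/3 = -1/5
  u_1 = -1/5;  a_3 = 1;  u_2 = (u_1 − 1)/3 = -2/5
  u_2 = -2/5;  a_4 = 2;  u_3 = (u_2 − 2)/3 = -4/5
Digits: (0, 0, 2, 1, 2).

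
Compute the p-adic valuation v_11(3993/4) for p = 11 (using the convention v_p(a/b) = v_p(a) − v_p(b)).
v_11(3993/4) = 3

Factor powers of 11 from the numerator and denominator of the reduced fraction: 3993 = 11^3 · 3 and 4 = 11^0 · 4. Apply v_p(a/b) = v_p(a) − v_p(b): v_11(3993/4) = 3 − 0 = 3.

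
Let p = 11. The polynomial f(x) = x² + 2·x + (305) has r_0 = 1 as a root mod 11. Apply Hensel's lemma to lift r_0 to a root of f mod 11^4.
r_3 = 12750 (mod 14641)

Hensel: r_{i+1} = r_i − f(r_i)·(f′(r_i))^{-1} mod 11^{i+2}, f′(x) = 2x + 2. Iterate:
  r_0 = 1 (mod 11)
  r_1 = 45 (mod 121)
  r_2 = 771 (mod 1331)
  r_3 = 12750 (mod 14641)
Final: r = 12750 satisfies f(r) ≡ 0 mod 11^4.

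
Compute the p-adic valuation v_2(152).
v_2(152) = 3

v_2(n) is the largest exponent k such that 2^k divides n. Factor out: 152 = 2^3 · 19. (Sign doesn't affect v_p.) So v_2(152) = 3.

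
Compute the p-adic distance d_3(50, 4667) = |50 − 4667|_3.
d_3(50, 4667) = 1/243

Step 1 — x − y = 50 − 4667 = -4617. Step 2 — v_3(-4617) = 5 (factor: -4617 = −(3^5 · 19); the sign does not affect v_p). Step 3 — |x − y|_3 = 3^{-5} = 1/243.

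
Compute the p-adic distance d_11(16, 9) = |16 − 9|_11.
d_11(16, 9) = 1

Step 1 — x − y = 16 − 9 = 7. Step 2 — v_11(7) = 0 (factor: 7 = (11^0 · 7); the sign does not affect v_p). Step 3 — |x − y|_11 = 11^{0} = 1.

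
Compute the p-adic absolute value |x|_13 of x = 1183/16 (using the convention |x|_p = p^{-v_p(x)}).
|1183/16|_13 = 1/169

Step 1 — compute v_13(x) by factoring powers of 13 out of the numerator and denominator: v_13(1183/16) = 2. Step 2 — apply |x|_p = p^{-v_p(x)} = 13^{-2} = 1/169.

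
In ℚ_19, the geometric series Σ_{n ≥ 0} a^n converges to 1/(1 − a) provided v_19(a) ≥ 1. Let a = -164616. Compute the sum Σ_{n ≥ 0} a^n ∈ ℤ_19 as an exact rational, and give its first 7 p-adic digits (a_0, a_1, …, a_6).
Σ a^n = 1/(1 − a) = 1/164617;  first 7 digits = (1, 0, 0, 14, 17, 18, 5)

v_19(a) = 3 ≥ 1, so the series converges in ℤ_19 to 1/(1 − a) = 1/(1 − (-164616)) = 1/164617. Expand this rational in ℤ_19: compute digits iteratively via d_i = x_i mod 19, x_{i+1} = (x_i − d_i)/19. The first 7 digits are (1, 0, 0, 14, 17, 18, 5).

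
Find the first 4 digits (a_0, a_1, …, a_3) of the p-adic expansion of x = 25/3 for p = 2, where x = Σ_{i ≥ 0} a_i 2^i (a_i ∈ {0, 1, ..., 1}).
(a_0, …, a_3) = (1, 1, 0, 0)

v_2(25/3) = 0 (numerator and denominator both coprime to 2), so x ∈ ℤ_2^×. Compute digits iteratively via a_i = x_i mod 2, x_{i+1} = (x_i − a_i)/2, with x_0 = x:
  x_0 = 25/3;  a_0 = 1;  x_1 = (x_0 − 1)/2 = 11/3
  x_1 = 11/3;  a_1 = 1;  x_2 = (x_1 − 1)/2 = 4/3
  x_2 = 4/3;  a_2 = 0;  x_3 = (x_2 − 0)/2 = 2/3
  x_3 = 2/3;  a_3 = 0;  x_4 = (x_3 − 0)/2 = 1/3
Digits: (1, 1, 0, 0).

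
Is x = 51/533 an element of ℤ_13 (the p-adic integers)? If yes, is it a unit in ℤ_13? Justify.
x ∉ ℤ_13 (v_13(x) = -1 < 0)

ℤ_13 = {x ∈ ℚ_13 : v_13(x) ≥ 0} and ℤ_13^× = {x ∈ ℤ_13 : v_13(x) = 0}. Here v_13(51/533) = v_13(num) − v_13(den) = -1; compare against these criteria.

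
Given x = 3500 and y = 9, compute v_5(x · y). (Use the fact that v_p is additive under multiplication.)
v_5(31500) = 3

v_p(x) = 3 (factor: 3500 = 5^3 · 28); v_p(y) = 0 (factor: 9 = 5^0 · 9). Additivity: v_p(xy) = v_p(x) + v_p(y) = 3 + 0 = 3. (Direct check: xy = 31500 = 5^3 · (252).)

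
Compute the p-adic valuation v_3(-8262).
v_3(-8262) = 5

v_3(n) is the largest exponent k such that 3^k divides n. Factor out: -8262 = -3^5 · 34. (Sign doesn't affect v_p.) So v_3(-8262) = 5.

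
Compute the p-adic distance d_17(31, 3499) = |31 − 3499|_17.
d_17(31, 3499) = 1/289

Step 1 — x − y = 31 − 3499 = -3468. Step 2 — v_17(-3468) = 2 (factor: -3468 = −(17^2 · 12); the sign does not affect v_p). Step 3 — |x − y|_17 = 17^{-2} = 1/289.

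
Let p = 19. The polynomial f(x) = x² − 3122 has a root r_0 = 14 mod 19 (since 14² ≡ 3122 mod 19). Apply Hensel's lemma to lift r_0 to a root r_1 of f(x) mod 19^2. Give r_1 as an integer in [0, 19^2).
r_1 = 299 (mod 361)

Hensel's recurrence: r_{i+1} = r_i − f(r_i)·(f′(r_i))^{-1} mod 19^{i+2}, with f′(x) = 2x. Iterate:
  r_0 = 14 (mod 19)
  r_1 = 299 (mod 361)
Final: r_1 = 299, and one checks f(r_1) ≡ 0 mod 19^2.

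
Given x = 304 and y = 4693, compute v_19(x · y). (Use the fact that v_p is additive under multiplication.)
v_19(1426672) = 3

v_p(x) = 1 (factor: 304 = 19^1 · 16); v_p(y) = 2 (factor: 4693 = 19^2 · 13). Additivity: v_p(xy) = v_p(x) + v_p(y) = 1 + 2 = 3. (Direct check: xy = 1426672 = 19^3 · (208).)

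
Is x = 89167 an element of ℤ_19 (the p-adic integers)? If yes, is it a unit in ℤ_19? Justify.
x ∈ ℤ_19 but not a unit; v_19(x) = 3 > 0

ℤ_19 = {x ∈ ℚ_19 : v_19(x) ≥ 0} and ℤ_19^× = {x ∈ ℤ_19 : v_19(x) = 0}. Here v_19(89167) = v_19(num) − v_19(den) = 3; compare against these criteria.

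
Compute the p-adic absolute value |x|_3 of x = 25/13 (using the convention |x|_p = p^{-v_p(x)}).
|25/13|_3 = 1

Step 1 — compute v_3(x) by factoring powers of 3 out of the numerator and denominator: v_3(25/13) = 0. Step 2 — apply |x|_p = p^{-v_p(x)} = 3^{0} = 1.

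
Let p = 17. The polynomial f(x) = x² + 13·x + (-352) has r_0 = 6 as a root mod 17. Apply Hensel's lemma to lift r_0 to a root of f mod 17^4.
r_3 = 5888 (mod 83521)

Hensel: r_{i+1} = r_i − f(r_i)·(f′(r_i))^{-1} mod 17^{i+2}, f′(x) = 2x + 13. Iterate:
  r_0 = 6 (mod 17)
  r_1 = 108 (mod 289)
  r_2 = 975 (mod 4913)
  r_3 = 5888 (mod 83521)
Final: r = 5888 satisfies f(r) ≡ 0 mod 17^4.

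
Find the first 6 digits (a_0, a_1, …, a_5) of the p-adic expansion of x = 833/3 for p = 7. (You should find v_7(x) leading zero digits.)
(a_0, …, a_5) = (0, 0, 1, 3, 2, 2)

v_7(833/3) = 2, so a_0 = ... = a_1 = 0. Factor out: x = 7^2 · u with u = 17/3 a unit in ℤ_7. Expand u iteratively via a_{v+i} = u_i mod 7, u_{i+1} = (u_i − a_{v+i})/7:
  u_0 = 17/3;  a_2 = 1;  u_1 = (u_0 − 1)/7 = 2/3
  u_1 = 2/3;  a_3 = 3;  u_2 = (u_1 − 3)/7 = -1/3
  u_2 = -1/3;  a_4 = 2;  u_3 = (u_2 − 2)/7 = -1/3
  u_3 = -1/3;  a_5 = 2;  u_4 = (u_3 − 2)/7 = -1/3
Digits: (0, 0, 1, 3, 2, 2).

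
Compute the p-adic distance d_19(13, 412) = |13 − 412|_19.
d_19(13, 412) = 1/19

Step 1 — x − y = 13 − 412 = -399. Step 2 — v_19(-399) = 1 (factor: -399 = −(19^1 · 21); the sign does not affect v_p). Step 3 — |x − y|_19 = 19^{-1} = 1/19.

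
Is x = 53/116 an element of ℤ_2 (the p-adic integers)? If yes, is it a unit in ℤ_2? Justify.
x ∉ ℤ_2 (v_2(x) = -2 < 0)

ℤ_2 = {x ∈ ℚ_2 : v_2(x) ≥ 0} and ℤ_2^× = {x ∈ ℤ_2 : v_2(x) = 0}. Here v_2(53/116) = v_2(num) − v_2(den) = -2; compare against these criteria.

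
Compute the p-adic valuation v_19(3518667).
v_19(3518667) = 4

v_19(n) is the largest exponent k such that 19^k divides n. Factor out: 3518667 = 19^4 · 27. (Sign doesn't affect v_p.) So v_19(3518667) = 4.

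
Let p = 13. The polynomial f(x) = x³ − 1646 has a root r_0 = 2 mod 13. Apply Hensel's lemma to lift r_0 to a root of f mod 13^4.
r_3 = 19658 (mod 28561)

Hensel: r_{i+1} = r_i − f(r_i)/f′(r_i) mod 13^{i+2}, where f′(x) = 3x². Iterate:
  r_0 = 2 (mod 13)
  r_1 = 54 (mod 169)
  r_2 = 2082 (mod 2197)
  r_3 = 19658 (mod 28561)
Final: r = 19658 with f(r) ≡ 0 mod 13^4.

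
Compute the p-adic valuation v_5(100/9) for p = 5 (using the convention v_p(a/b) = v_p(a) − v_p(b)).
v_5(100/9) = 2

Factor powers of 5 from the numerator and denominator of the reduced fraction: 100 = 5^2 · 4 and 9 = 5^0 · 9. Apply v_p(a/b) = v_p(a) − v_p(b): v_5(100/9) = 2 − 0 = 2.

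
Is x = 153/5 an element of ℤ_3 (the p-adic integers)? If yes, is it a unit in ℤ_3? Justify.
x ∈ ℤ_3 but not a unit; v_3(x) = 2 > 0

ℤ_3 = {x ∈ ℚ_3 : v_3(x) ≥ 0} and ℤ_3^× = {x ∈ ℤ_3 : v_3(x) = 0}. Here v_3(153/5) = v_3(num) − v_3(den) = 2; compare against these criteria.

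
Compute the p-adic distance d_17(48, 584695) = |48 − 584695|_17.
d_17(48, 584695) = 1/83521

Step 1 — x − y = 48 − 584695 = -584647. Step 2 — v_17(-584647) = 4 (factor: -584647 = −(17^4 · 7); the sign does not affect v_p). Step 3 — |x − y|_17 = 17^{-4} = 1/83521.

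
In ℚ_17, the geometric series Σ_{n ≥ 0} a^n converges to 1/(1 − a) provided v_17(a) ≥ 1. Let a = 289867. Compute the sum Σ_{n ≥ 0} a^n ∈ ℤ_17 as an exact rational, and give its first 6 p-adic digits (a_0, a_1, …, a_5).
Σ a^n = 1/(1 − a) = -1/289866;  first 6 digits = (1, 0, 0, 8, 3, 0)

v_17(a) = 3 ≥ 1, so the series converges in ℤ_17 to 1/(1 − a) = 1/(1 − 289867) = -1/289866. Expand this rational in ℤ_17: compute digits iteratively via d_i = x_i mod 17, x_{i+1} = (x_i − d_i)/17. The first 6 digits are (1, 0, 0, 8, 3, 0).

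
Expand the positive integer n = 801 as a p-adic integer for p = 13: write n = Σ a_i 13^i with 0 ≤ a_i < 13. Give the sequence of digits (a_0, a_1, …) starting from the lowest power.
(a_0, a_1, …) = (8, 9, 4)

Repeated division by 13 gives the digits low-to-high: 801 = 8 + 9·13^1 + 4·13^2. Digit sequence: (8, 9, 4).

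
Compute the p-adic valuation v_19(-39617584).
v_19(-39617584) = 5

v_19(n) is the largest exponent k such that 19^k divides n. Factor out: -39617584 = -19^5 · 16. (Sign doesn't affect v_p.) So v_19(-39617584) = 5.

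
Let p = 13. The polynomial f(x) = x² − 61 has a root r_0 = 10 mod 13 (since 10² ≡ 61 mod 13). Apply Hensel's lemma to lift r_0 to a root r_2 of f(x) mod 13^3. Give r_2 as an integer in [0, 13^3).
r_2 = 1791 (mod 2197)

Hensel's recurrence: r_{i+1} = r_i − f(r_i)·(f′(r_i))^{-1} mod 13^{i+2}, with f′(x) = 2x. Iterate:
  r_0 = 10 (mod 13)
  r_1 = 101 (mod 169)
  r_2 = 1791 (mod 2197)
Final: r_2 = 1791, and one checks f(r_2) ≡ 0 mod 13^3.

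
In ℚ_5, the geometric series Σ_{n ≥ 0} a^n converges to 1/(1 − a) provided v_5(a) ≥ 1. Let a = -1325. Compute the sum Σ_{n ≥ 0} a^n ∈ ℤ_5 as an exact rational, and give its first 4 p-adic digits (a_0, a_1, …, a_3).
Σ a^n = 1/(1 − a) = 1/1326;  first 4 digits = (1, 0, 2, 4)

v_5(a) = 2 ≥ 1, so the series converges in ℤ_5 to 1/(1 − a) = 1/(1 − (-1325)) = 1/1326. Expand this rational in ℤ_5: compute digits iteratively via d_i = x_i mod 5, x_{i+1} = (x_i − d_i)/5. The first 4 digits are (1, 0, 2, 4).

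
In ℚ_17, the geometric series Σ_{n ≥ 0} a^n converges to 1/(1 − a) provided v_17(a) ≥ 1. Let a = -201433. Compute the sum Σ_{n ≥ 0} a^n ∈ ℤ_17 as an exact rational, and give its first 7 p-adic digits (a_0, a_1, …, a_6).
Σ a^n = 1/(1 − a) = 1/201434;  first 7 digits = (1, 0, 0, 10, 14, 16, 14)

v_17(a) = 3 ≥ 1, so the series converges in ℤ_17 to 1/(1 − a) = 1/(1 − (-201433)) = 1/201434. Expand this rational in ℤ_17: compute digits iteratively via d_i = x_i mod 17, x_{i+1} = (x_i − d_i)/17. The first 7 digits are (1, 0, 0, 10, 14, 16, 14).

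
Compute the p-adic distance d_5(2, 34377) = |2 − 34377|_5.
d_5(2, 34377) = 1/3125

Step 1 — x − y = 2 − 34377 = -34375. Step 2 — v_5(-34375) = 5 (factor: -34375 = −(5^5 · 11); the sign does not affect v_p). Step 3 — |x − y|_5 = 5^{-5} = 1/3125.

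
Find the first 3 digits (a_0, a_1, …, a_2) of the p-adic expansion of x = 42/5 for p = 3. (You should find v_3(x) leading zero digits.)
(a_0, …, a_2) = (0, 1, 0)

v_3(42/5) = 1, so a_0 = ... = a_0 = 0. Factor out: x = 3^1 · u with u = 14/5 a unit in ℤ_3. Expand u iteratively via a_{v+i} = u_i mod 3, u_{i+1} = (u_i − a_{v+i})/3:
  u_0 = 14/5;  a_1 = 1;  u_1 = (u_0 − 1)/3 = 3/5
  u_1 = 3/5;  a_2 = 0;  u_2 = (u_1 − 0)/3 = 1/5
Digits: (0, 1, 0).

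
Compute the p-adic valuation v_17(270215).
v_17(270215) = 3

v_17(n) is the largest exponent k such that 17^k divides n. Factor out: 270215 = 17^3 · 55. (Sign doesn't affect v_p.) So v_17(270215) = 3.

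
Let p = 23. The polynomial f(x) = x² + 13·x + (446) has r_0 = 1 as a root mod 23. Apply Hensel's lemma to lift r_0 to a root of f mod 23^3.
r_2 = 10903 (mod 12167)

Hensel: r_{i+1} = r_i − f(r_i)·(f′(r_i))^{-1} mod 23^{i+2}, f′(x) = 2x + 13. Iterate:
  r_0 = 1 (mod 23)
  r_1 = 323 (mod 529)
  r_2 = 10903 (mod 12167)
Final: r = 10903 satisfies f(r) ≡ 0 mod 23^3.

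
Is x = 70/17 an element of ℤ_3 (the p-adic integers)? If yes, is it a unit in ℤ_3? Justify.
x ∈ ℤ_3^× (unit); v_3(x) = 0

ℤ_3 = {x ∈ ℚ_3 : v_3(x) ≥ 0} and ℤ_3^× = {x ∈ ℤ_3 : v_3(x) = 0}. Here v_3(70/17) = v_3(num) − v_3(den) = 0; compare against these criteria.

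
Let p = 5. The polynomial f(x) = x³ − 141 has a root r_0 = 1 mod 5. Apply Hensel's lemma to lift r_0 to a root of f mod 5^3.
r_2 = 106 (mod 125)

Hensel: r_{i+1} = r_i − f(r_i)/f′(r_i) mod 5^{i+2}, where f′(x) = 3x². Iterate:
  r_0 = 1 (mod 5)
  r_1 = 6 (mod 25)
  r_2 = 106 (mod 125)
Final: r = 106 with f(r) ≡ 0 mod 5^3.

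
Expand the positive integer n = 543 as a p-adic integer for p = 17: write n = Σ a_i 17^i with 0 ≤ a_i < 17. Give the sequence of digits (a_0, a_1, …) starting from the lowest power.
(a_0, a_1, …) = (16, 14, 1)

Repeated division by 17 gives the digits low-to-high: 543 = 16 + 14·17^1 + 1·17^2. Digit sequence: (16, 14, 1).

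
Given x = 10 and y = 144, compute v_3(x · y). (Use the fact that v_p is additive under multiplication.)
v_3(1440) = 2

v_p(x) = 0 (factor: 10 = 3^0 · 10); v_p(y) = 2 (factor: 144 = 3^2 · 16). Additivity: v_p(xy) = v_p(x) + v_p(y) = 0 + 2 = 2. (Direct check: xy = 1440 = 3^2 · (160).)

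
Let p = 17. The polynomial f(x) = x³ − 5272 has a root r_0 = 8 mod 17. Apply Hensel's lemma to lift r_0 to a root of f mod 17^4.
r_3 = 22057 (mod 83521)

Hensel: r_{i+1} = r_i − f(r_i)/f′(r_i) mod 17^{i+2}, where f′(x) = 3x². Iterate:
  r_0 = 8 (mod 17)
  r_1 = 93 (mod 289)
  r_2 = 2405 (mod 4913)
  r_3 = 22057 (mod 83521)
Final: r = 22057 with f(r) ≡ 0 mod 17^4.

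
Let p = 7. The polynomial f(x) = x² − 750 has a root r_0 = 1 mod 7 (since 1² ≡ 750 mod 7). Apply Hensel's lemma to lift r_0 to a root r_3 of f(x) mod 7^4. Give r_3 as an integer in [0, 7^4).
r_3 = 351 (mod 2401)

Hensel's recurrence: r_{i+1} = r_i − f(r_i)·(f′(r_i))^{-1} mod 7^{i+2}, with f′(x) = 2x. Iterate:
  r_0 = 1 (mod 7)
  r_1 = 8 (mod 49)
  r_2 = 8 (mod 343)
  r_3 = 351 (mod 2401)
Final: r_3 = 351, and one checks f(r_3) ≡ 0 mod 7^4.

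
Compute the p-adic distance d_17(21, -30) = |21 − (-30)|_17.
d_17(21, -30) = 1/17

Step 1 — x − y = 21 − (-30) = 51. Step 2 — v_17(51) = 1 (factor: 51 = (17^1 · 3); the sign does not affect v_p). Step 3 — |x − y|_17 = 17^{-1} = 1/17.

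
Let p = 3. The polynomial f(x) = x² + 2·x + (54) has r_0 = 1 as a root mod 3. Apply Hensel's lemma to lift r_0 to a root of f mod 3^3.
r_2 = 25 (mod 27)

Hensel: r_{i+1} = r_i − f(r_i)·(f′(r_i))^{-1} mod 3^{i+2}, f′(x) = 2x + 2. Iterate:
  r_0 = 1 (mod 3)
  r_1 = 7 (mod 9)
  r_2 = 25 (mod 27)
Final: r = 25 satisfies f(r) ≡ 0 mod 3^3.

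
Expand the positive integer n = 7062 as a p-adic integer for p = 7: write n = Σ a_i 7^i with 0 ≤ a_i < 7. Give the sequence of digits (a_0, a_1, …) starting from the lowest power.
(a_0, a_1, …) = (6, 0, 4, 6, 2)

Repeated division by 7 gives the digits low-to-high: 7062 = 6 + 4·7^2 + 6·7^3 + 2·7^4. Digit sequence: (6, 0, 4, 6, 2).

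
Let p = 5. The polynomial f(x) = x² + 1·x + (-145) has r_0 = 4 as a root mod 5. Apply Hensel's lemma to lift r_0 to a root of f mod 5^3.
r_2 = 4 (mod 125)

Hensel: r_{i+1} = r_i − f(r_i)·(f′(r_i))^{-1} mod 5^{i+2}, f′(x) = 2x + 1. Iterate:
  r_0 = 4 (mod 5)
  r_1 = 4 (mod 25)
  r_2 = 4 (mod 125)
Final: r = 4 satisfies f(r) ≡ 0 mod 5^3.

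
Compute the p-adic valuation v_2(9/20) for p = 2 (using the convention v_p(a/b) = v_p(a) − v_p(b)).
v_2(9/20) = -2

Factor powers of 2 from the numerator and denominator of the reduced fraction: 9 = 2^0 · 9 and 20 = 2^2 · 5. Apply v_p(a/b) = v_p(a) − v_p(b): v_2(9/20) = 0 − 2 = -2.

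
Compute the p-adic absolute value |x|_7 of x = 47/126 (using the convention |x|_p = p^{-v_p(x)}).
|47/126|_7 = 7

Step 1 — compute v_7(x) by factoring powers of 7 out of the numerator and denominator: v_7(47/126) = -1. Step 2 — apply |x|_p = p^{-v_p(x)} = 7^{1} = 7.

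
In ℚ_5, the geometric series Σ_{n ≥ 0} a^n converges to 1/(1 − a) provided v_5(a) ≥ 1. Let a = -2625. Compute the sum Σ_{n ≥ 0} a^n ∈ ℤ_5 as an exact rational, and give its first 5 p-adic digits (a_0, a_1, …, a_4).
Σ a^n = 1/(1 − a) = 1/2626;  first 5 digits = (1, 0, 0, 4, 0)

v_5(a) = 3 ≥ 1, so the series converges in ℤ_5 to 1/(1 − a) = 1/(1 − (-2625)) = 1/2626. Expand this rational in ℤ_5: compute digits iteratively via d_i = x_i mod 5, x_{i+1} = (x_i − d_i)/5. The first 5 digits are (1, 0, 0, 4, 0).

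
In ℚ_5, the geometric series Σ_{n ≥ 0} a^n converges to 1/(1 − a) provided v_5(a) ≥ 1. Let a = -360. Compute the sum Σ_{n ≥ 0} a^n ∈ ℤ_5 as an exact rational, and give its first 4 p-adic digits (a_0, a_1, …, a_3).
Σ a^n = 1/(1 − a) = 1/361;  first 4 digits = (1, 3, 4, 0)

v_5(a) = 1 ≥ 1, so the series converges in ℤ_5 to 1/(1 − a) = 1/(1 − (-360)) = 1/361. Expand this rational in ℤ_5: compute digits iteratively via d_i = x_i mod 5, x_{i+1} = (x_i − d_i)/5. The first 4 digits are (1, 3, 4, 0).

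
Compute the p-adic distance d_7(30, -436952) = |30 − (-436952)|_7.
d_7(30, -436952) = 1/16807

Step 1 — x − y = 30 − (-436952) = 436982. Step 2 — v_7(436982) = 5 (factor: 436982 = (7^5 · 26); the sign does not affect v_p). Step 3 — |x − y|_7 = 7^{-5} = 1/16807.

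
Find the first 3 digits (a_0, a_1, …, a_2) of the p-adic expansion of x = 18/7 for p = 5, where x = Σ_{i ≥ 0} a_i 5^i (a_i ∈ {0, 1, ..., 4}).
(a_0, …, a_2) = (4, 4, 2)

v_5(18/7) = 0 (numerator and denominator both coprime to 5), so x ∈ ℤ_5^×. Compute digits iteratively via a_i = x_i mod 5, x_{i+1} = (x_i − a_i)/5, with x_0 = x:
  x_0 = 18/7;  a_0 = 4;  x_1 = (x_0 − 4)/5 = -2/7
  x_1 = -2/7;  a_1 = 4;  x_2 = (x_1 − 4)/5 = -6/7
  x_2 = -6/7;  a_2 = 2;  x_3 = (x_2 − 2)/5 = -4/7
Digits: (4, 4, 2).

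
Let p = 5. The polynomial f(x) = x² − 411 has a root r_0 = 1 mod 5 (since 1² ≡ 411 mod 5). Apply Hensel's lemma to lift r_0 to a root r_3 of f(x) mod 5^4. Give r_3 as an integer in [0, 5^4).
r_3 = 506 (mod 625)

Hensel's recurrence: r_{i+1} = r_i − f(r_i)·(f′(r_i))^{-1} mod 5^{i+2}, with f′(x) = 2x. Iterate:
  r_0 = 1 (mod 5)
  r_1 = 6 (mod 25)
  r_2 = 6 (mod 125)
  r_3 = 506 (mod 625)
Final: r_3 = 506, and one checks f(r_3) ≡ 0 mod 5^4.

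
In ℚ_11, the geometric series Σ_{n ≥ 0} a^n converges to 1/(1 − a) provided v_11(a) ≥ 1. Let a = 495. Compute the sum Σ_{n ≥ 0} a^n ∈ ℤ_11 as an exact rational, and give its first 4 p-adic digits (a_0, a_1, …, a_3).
Σ a^n = 1/(1 − a) = -1/494;  first 4 digits = (1, 1, 5, 9)

v_11(a) = 1 ≥ 1, so the series converges in ℤ_11 to 1/(1 − a) = 1/(1 − 495) = -1/494. Expand this rational in ℤ_11: compute digits iteratively via d_i = x_i mod 11, x_{i+1} = (x_i − d_i)/11. The first 4 digits are (1, 1, 5, 9).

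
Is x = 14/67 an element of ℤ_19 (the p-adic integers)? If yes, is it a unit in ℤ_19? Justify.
x ∈ ℤ_19^× (unit); v_19(x) = 0

ℤ_19 = {x ∈ ℚ_19 : v_19(x) ≥ 0} and ℤ_19^× = {x ∈ ℤ_19 : v_19(x) = 0}. Here v_19(14/67) = v_19(num) − v_19(den) = 0; compare against these criteria.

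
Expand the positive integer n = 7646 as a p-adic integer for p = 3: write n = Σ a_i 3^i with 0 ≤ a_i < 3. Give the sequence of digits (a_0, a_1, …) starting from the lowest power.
(a_0, a_1, …) = (2, 1, 0, 1, 1, 1, 1, 0, 1)

Repeated division by 3 gives the digits low-to-high: 7646 = 2 + 1·3^1 + 1·3^3 + 1·3^4 + 1·3^5 + 1·3^6 + 1·3^8. Digit sequence: (2, 1, 0, 1, 1, 1, 1, 0, 1).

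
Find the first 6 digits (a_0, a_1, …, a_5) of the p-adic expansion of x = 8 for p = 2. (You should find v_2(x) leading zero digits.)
(a_0, …, a_5) = (0, 0, 0, 1, 0, 0)

v_2(8) = 3, so a_0 = ... = a_2 = 0. Factor out: x = 2^3 · u with u = 1 a unit in ℤ_2. Expand u iteratively via a_{v+i} = u_i mod 2, u_{i+1} = (u_i − a_{v+i})/2:
  u_0 = 1;  a_3 = 1;  u_1 = (u_0 − 1)/2 = 0
  u_1 = 0;  a_4 = 0;  u_2 = (u_1 − 0)/2 = 0
  u_2 = 0;  a_5 = 0;  u_3 = (u_2 − 0)/2 = 0
Digits: (0, 0, 0, 1, 0, 0).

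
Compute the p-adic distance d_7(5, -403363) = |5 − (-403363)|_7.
d_7(5, -403363) = 1/16807

Step 1 — x − y = 5 − (-403363) = 403368. Step 2 — v_7(403368) = 5 (factor: 403368 = (7^5 · 24); the sign does not affect v_p). Step 3 — |x − y|_7 = 7^{-5} = 1/16807.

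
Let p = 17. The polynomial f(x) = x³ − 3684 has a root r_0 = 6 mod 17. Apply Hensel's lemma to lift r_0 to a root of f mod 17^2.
r_1 = 6 (mod 289)

Hensel: r_{i+1} = r_i − f(r_i)/f′(r_i) mod 17^{i+2}, where f′(x) = 3x². Iterate:
  r_0 = 6 (mod 17)
  r_1 = 6 (mod 289)
Final: r = 6 with f(r) ≡ 0 mod 17^2.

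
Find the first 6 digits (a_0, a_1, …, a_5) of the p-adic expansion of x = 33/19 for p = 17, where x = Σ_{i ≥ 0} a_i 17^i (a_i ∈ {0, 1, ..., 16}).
(a_0, …, a_5) = (8, 5, 14, 9, 3, 15)

v_17(33/19) = 0 (numerator and denominator both coprime to 17), so x ∈ ℤ_17^×. Compute digits iteratively via a_i = x_i mod 17, x_{i+1} = (x_i − a_i)/17, with x_0 = x:
  x_0 = 33/19;  a_0 = 8;  x_1 = (x_0 − 8)/17 = -7/19
  x_1 = -7/19;  a_1 = 5;  x_2 = (x_1 − 5)/17 = -6/19
  x_2 = -6/19;  a_2 = 14;  x_3 = (x_2 − 14)/17 = -16/19
  x_3 = -16/19;  a_3 = 9;  x_4 = (x_3 − 9)/17 = -11/19
  x_4 = -11/19;  a_4 = 3;  x_5 = (x_4 − 3)/17 = -4/19
  x_5 = -4/19;  a_5 = 15;  x_6 = (x_5 − 15)/17 = -17/19
Digits: (8, 5, 14, 9, 3, 15).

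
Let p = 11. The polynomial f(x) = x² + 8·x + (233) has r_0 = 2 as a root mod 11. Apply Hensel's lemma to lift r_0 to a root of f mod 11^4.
r_3 = 11728 (mod 14641)

Hensel: r_{i+1} = r_i − f(r_i)·(f′(r_i))^{-1} mod 11^{i+2}, f′(x) = 2x + 8. Iterate:
  r_0 = 2 (mod 11)
  r_1 = 112 (mod 121)
  r_2 = 1080 (mod 1331)
  r_3 = 11728 (mod 14641)
Final: r = 11728 satisfies f(r) ≡ 0 mod 11^4.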